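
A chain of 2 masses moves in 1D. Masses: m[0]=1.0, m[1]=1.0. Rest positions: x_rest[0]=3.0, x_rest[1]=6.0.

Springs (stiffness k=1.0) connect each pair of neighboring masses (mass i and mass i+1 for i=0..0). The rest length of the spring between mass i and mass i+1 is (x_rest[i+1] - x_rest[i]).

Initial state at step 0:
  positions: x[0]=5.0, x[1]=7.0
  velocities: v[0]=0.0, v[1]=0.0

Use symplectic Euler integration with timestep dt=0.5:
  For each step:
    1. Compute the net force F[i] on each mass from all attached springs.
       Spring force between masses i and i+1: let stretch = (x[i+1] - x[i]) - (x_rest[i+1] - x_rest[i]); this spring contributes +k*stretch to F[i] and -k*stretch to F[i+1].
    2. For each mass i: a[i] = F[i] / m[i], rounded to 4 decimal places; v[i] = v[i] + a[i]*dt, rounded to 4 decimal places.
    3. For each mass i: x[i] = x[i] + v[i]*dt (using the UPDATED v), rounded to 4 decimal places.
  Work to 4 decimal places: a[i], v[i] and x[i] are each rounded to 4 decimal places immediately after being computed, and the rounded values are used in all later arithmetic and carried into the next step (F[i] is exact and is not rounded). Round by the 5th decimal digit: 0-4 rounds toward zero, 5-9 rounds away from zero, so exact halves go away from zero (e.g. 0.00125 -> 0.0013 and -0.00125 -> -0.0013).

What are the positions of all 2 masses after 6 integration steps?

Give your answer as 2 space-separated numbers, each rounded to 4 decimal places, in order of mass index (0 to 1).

Answer: 4.4923 7.5078

Derivation:
Step 0: x=[5.0000 7.0000] v=[0.0000 0.0000]
Step 1: x=[4.7500 7.2500] v=[-0.5000 0.5000]
Step 2: x=[4.3750 7.6250] v=[-0.7500 0.7500]
Step 3: x=[4.0625 7.9375] v=[-0.6250 0.6250]
Step 4: x=[3.9688 8.0313] v=[-0.1875 0.1875]
Step 5: x=[4.1407 7.8594] v=[0.3438 -0.3438]
Step 6: x=[4.4923 7.5078] v=[0.7032 -0.7032]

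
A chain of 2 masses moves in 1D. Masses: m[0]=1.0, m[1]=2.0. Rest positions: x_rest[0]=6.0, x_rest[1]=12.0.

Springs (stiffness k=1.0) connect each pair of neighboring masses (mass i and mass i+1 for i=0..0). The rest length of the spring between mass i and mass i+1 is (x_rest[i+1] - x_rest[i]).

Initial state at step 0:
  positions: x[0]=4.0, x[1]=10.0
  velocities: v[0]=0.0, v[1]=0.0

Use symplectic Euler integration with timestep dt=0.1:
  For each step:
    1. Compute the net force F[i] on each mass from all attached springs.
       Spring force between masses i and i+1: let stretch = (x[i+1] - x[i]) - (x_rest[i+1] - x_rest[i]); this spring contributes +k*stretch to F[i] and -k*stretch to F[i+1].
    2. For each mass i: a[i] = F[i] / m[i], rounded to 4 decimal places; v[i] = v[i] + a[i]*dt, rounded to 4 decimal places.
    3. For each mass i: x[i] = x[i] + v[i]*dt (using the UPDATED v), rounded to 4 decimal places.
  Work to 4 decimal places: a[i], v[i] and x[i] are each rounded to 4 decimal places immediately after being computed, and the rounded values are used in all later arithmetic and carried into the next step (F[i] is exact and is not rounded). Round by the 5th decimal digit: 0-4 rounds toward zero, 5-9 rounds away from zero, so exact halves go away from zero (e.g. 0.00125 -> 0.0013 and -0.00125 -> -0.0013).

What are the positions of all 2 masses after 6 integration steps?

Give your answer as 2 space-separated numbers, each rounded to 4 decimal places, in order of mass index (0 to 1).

Answer: 4.0000 10.0000

Derivation:
Step 0: x=[4.0000 10.0000] v=[0.0000 0.0000]
Step 1: x=[4.0000 10.0000] v=[0.0000 0.0000]
Step 2: x=[4.0000 10.0000] v=[0.0000 0.0000]
Step 3: x=[4.0000 10.0000] v=[0.0000 0.0000]
Step 4: x=[4.0000 10.0000] v=[0.0000 0.0000]
Step 5: x=[4.0000 10.0000] v=[0.0000 0.0000]
Step 6: x=[4.0000 10.0000] v=[0.0000 0.0000]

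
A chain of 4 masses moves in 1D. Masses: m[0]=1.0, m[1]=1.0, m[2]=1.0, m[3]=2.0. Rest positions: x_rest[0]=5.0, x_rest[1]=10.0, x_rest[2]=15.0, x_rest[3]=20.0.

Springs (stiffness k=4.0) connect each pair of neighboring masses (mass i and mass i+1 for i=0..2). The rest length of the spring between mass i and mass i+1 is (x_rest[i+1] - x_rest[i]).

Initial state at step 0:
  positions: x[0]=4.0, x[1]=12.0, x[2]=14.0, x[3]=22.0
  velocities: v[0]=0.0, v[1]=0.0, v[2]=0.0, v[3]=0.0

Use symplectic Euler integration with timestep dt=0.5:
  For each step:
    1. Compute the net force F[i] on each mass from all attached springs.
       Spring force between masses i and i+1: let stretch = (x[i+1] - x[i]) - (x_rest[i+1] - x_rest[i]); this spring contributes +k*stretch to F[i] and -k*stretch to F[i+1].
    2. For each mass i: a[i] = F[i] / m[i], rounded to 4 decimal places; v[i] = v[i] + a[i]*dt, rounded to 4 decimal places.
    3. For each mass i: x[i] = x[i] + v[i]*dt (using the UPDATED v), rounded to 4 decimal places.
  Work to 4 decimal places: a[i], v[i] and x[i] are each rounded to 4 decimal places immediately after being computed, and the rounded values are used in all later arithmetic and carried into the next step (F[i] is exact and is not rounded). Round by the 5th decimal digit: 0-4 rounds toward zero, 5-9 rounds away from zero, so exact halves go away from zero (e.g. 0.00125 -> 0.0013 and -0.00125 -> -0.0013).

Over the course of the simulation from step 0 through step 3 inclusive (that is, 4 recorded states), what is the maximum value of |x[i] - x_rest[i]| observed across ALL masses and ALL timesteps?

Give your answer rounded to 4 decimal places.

Answer: 5.0000

Derivation:
Step 0: x=[4.0000 12.0000 14.0000 22.0000] v=[0.0000 0.0000 0.0000 0.0000]
Step 1: x=[7.0000 6.0000 20.0000 20.5000] v=[6.0000 -12.0000 12.0000 -3.0000]
Step 2: x=[4.0000 15.0000 12.5000 21.2500] v=[-6.0000 18.0000 -15.0000 1.5000]
Step 3: x=[7.0000 10.5000 16.2500 20.1250] v=[6.0000 -9.0000 7.5000 -2.2500]
Max displacement = 5.0000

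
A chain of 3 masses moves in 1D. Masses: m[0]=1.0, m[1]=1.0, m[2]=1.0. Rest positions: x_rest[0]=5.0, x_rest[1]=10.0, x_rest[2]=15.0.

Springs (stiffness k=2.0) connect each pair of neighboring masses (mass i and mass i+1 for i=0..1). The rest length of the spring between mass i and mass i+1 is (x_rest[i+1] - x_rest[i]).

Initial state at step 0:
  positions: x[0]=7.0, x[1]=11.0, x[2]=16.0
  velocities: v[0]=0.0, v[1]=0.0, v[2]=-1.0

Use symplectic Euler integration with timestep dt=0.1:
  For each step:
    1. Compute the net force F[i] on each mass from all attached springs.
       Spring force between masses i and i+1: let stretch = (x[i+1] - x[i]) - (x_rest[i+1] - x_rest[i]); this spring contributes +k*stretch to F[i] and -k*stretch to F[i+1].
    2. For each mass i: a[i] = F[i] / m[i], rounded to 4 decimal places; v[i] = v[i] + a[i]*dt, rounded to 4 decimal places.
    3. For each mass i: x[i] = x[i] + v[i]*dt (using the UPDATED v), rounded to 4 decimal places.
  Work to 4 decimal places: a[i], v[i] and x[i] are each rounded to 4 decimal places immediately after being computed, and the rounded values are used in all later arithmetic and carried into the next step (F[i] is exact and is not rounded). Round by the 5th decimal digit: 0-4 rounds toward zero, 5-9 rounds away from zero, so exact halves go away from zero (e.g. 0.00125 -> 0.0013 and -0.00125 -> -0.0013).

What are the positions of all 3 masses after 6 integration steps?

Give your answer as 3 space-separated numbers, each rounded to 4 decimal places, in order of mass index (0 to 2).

Answer: 6.6306 11.2783 15.4911

Derivation:
Step 0: x=[7.0000 11.0000 16.0000] v=[0.0000 0.0000 -1.0000]
Step 1: x=[6.9800 11.0200 15.9000] v=[-0.2000 0.2000 -1.0000]
Step 2: x=[6.9408 11.0568 15.8024] v=[-0.3920 0.3680 -0.9760]
Step 3: x=[6.8839 11.1062 15.7099] v=[-0.5688 0.4939 -0.9251]
Step 4: x=[6.8115 11.1632 15.6253] v=[-0.7243 0.5702 -0.8458]
Step 5: x=[6.7261 11.2224 15.5515] v=[-0.8540 0.5923 -0.7382]
Step 6: x=[6.6306 11.2783 15.4911] v=[-0.9547 0.5589 -0.6040]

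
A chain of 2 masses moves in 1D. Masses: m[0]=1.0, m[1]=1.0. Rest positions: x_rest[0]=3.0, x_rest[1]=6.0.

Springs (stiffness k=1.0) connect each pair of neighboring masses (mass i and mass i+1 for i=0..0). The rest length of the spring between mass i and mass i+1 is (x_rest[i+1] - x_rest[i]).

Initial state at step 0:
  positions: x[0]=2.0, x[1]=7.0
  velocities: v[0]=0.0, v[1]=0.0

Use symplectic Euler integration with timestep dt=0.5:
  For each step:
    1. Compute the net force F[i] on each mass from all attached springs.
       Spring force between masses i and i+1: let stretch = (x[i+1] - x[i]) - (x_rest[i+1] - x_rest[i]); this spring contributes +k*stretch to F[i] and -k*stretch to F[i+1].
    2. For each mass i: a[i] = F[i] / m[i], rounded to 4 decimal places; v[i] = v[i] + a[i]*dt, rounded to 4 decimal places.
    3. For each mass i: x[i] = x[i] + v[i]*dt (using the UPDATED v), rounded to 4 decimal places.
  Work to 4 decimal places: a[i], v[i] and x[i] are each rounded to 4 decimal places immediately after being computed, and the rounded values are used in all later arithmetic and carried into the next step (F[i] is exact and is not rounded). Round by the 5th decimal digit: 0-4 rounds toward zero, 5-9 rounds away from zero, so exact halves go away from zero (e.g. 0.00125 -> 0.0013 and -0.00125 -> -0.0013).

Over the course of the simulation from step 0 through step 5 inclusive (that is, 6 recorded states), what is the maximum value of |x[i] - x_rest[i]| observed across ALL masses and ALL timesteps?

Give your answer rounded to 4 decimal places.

Step 0: x=[2.0000 7.0000] v=[0.0000 0.0000]
Step 1: x=[2.5000 6.5000] v=[1.0000 -1.0000]
Step 2: x=[3.2500 5.7500] v=[1.5000 -1.5000]
Step 3: x=[3.8750 5.1250] v=[1.2500 -1.2500]
Step 4: x=[4.0625 4.9375] v=[0.3750 -0.3750]
Step 5: x=[3.7188 5.2813] v=[-0.6875 0.6875]
Max displacement = 1.0625

Answer: 1.0625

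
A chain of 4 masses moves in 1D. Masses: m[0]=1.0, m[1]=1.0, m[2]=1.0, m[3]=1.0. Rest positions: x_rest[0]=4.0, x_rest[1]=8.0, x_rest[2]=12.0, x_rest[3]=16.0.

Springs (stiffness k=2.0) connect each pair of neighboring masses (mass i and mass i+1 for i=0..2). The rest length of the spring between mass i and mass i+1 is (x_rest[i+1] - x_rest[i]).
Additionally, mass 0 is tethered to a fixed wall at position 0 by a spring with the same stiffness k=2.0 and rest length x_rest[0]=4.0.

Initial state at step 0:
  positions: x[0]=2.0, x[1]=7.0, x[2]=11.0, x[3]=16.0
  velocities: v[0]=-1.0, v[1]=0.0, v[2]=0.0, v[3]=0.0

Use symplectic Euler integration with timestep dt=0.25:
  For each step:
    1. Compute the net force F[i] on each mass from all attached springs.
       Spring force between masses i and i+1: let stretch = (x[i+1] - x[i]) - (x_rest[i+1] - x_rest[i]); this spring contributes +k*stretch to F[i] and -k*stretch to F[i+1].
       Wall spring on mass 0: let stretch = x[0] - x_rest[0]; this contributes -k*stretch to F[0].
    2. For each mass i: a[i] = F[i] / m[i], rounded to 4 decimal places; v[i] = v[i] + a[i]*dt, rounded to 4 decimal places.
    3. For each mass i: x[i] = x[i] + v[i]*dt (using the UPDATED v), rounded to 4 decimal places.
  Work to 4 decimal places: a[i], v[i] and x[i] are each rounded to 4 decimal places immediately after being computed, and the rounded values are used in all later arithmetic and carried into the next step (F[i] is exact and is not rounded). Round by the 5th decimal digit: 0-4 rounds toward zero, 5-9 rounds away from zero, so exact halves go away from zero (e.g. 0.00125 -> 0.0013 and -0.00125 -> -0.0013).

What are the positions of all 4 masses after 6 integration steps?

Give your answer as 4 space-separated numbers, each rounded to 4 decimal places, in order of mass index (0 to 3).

Step 0: x=[2.0000 7.0000 11.0000 16.0000] v=[-1.0000 0.0000 0.0000 0.0000]
Step 1: x=[2.1250 6.8750 11.1250 15.8750] v=[0.5000 -0.5000 0.5000 -0.5000]
Step 2: x=[2.5781 6.6875 11.3125 15.6563] v=[1.8125 -0.7500 0.7500 -0.8750]
Step 3: x=[3.2227 6.5645 11.4649 15.3946] v=[2.5782 -0.4922 0.6094 -1.0469]
Step 4: x=[3.8822 6.6363 11.4959 15.1417] v=[2.6378 0.2871 0.1241 -1.0118]
Step 5: x=[4.4007 6.9713 11.3752 14.9330] v=[2.0738 1.3399 -0.4828 -0.8347]
Step 6: x=[4.6904 7.5355 11.1487 14.7796] v=[1.1588 2.2566 -0.9059 -0.6136]

Answer: 4.6904 7.5355 11.1487 14.7796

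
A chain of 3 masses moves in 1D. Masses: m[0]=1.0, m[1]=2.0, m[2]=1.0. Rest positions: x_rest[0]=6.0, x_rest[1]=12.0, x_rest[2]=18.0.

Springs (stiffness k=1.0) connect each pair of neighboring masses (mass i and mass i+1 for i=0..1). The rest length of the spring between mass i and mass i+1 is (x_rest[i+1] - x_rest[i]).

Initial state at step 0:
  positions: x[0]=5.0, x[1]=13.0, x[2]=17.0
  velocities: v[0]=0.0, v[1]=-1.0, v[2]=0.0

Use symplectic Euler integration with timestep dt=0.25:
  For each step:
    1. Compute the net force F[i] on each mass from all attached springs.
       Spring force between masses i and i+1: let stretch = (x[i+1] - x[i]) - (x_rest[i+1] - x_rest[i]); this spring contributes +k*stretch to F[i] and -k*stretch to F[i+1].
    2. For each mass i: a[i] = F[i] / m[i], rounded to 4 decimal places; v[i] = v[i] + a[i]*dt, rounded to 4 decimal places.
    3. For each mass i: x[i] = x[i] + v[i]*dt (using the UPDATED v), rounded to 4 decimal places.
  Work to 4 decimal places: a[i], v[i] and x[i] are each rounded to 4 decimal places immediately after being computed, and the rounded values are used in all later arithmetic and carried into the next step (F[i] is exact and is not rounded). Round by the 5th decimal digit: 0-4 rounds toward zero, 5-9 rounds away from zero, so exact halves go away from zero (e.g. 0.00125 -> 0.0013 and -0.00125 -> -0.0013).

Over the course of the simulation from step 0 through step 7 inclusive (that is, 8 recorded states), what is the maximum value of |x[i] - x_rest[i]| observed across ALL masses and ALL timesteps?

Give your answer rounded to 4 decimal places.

Step 0: x=[5.0000 13.0000 17.0000] v=[0.0000 -1.0000 0.0000]
Step 1: x=[5.1250 12.6250 17.1250] v=[0.5000 -1.5000 0.5000]
Step 2: x=[5.3438 12.1563 17.3438] v=[0.8750 -1.8750 0.8750]
Step 3: x=[5.6133 11.6368 17.6133] v=[1.0781 -2.0781 1.0781]
Step 4: x=[5.8843 11.1158 17.8843] v=[1.0840 -2.0840 1.0840]
Step 5: x=[6.1073 10.6428 18.1073] v=[0.8919 -1.8919 0.8919]
Step 6: x=[6.2388 10.2614 18.2388] v=[0.5258 -1.5258 0.5258]
Step 7: x=[6.2467 10.0035 18.2467] v=[0.0315 -1.0315 0.0315]
Max displacement = 1.9965

Answer: 1.9965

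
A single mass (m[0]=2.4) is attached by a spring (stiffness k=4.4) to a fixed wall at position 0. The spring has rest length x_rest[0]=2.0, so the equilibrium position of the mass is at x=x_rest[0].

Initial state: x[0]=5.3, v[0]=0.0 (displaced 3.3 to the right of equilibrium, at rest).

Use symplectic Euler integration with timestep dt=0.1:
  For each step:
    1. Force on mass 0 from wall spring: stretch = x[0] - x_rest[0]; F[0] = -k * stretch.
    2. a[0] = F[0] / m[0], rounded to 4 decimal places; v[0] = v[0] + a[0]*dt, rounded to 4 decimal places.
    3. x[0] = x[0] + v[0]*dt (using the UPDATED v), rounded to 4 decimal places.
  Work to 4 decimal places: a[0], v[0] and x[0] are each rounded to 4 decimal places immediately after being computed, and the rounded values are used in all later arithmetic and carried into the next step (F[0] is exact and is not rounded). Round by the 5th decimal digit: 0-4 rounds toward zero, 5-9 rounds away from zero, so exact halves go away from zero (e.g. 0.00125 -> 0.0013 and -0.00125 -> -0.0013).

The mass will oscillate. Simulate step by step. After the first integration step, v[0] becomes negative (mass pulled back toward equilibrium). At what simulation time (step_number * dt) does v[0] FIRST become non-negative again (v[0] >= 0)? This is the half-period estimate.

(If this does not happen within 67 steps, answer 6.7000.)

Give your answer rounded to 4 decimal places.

Answer: 2.4000

Derivation:
Step 0: x=[5.3000] v=[0.0000]
Step 1: x=[5.2395] v=[-0.6050]
Step 2: x=[5.1196] v=[-1.1989]
Step 3: x=[4.9425] v=[-1.7708]
Step 4: x=[4.7115] v=[-2.3103]
Step 5: x=[4.4308] v=[-2.8074]
Step 6: x=[4.1055] v=[-3.2531]
Step 7: x=[3.7416] v=[-3.6391]
Step 8: x=[3.3458] v=[-3.9584]
Step 9: x=[2.9253] v=[-4.2051]
Step 10: x=[2.4878] v=[-4.3747]
Step 11: x=[2.0414] v=[-4.4641]
Step 12: x=[1.5942] v=[-4.4717]
Step 13: x=[1.1545] v=[-4.3973]
Step 14: x=[0.7303] v=[-4.2423]
Step 15: x=[0.3294] v=[-4.0095]
Step 16: x=[-0.0409] v=[-3.7032]
Step 17: x=[-0.3738] v=[-3.3290]
Step 18: x=[-0.6632] v=[-2.8938]
Step 19: x=[-0.9038] v=[-2.4056]
Step 20: x=[-1.0911] v=[-1.8732]
Step 21: x=[-1.2218] v=[-1.3065]
Step 22: x=[-1.2934] v=[-0.7158]
Step 23: x=[-1.3046] v=[-0.1120]
Step 24: x=[-1.2552] v=[0.4938]
First v>=0 after going negative at step 24, time=2.4000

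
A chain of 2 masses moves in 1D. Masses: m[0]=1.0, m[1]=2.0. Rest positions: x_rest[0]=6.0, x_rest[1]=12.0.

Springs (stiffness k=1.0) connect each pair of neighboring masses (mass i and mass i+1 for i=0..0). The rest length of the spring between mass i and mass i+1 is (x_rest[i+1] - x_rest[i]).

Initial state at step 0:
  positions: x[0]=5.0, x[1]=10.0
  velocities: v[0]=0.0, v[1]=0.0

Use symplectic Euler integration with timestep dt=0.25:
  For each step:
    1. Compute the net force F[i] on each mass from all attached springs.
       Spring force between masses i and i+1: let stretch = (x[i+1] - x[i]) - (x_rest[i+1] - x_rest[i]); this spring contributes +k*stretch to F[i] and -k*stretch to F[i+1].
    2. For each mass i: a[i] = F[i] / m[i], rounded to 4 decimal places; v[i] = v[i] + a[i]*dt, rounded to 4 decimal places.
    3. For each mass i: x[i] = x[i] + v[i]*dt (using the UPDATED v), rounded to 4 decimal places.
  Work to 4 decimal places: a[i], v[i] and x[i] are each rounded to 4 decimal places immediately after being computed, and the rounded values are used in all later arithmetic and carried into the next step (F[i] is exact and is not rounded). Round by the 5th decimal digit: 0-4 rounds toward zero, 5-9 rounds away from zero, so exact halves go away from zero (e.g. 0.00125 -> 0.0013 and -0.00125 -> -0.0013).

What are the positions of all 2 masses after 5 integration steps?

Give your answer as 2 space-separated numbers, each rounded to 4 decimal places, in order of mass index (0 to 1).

Step 0: x=[5.0000 10.0000] v=[0.0000 0.0000]
Step 1: x=[4.9375 10.0313] v=[-0.2500 0.1250]
Step 2: x=[4.8184 10.0909] v=[-0.4766 0.2383]
Step 3: x=[4.6538 10.1732] v=[-0.6585 0.3293]
Step 4: x=[4.4591 10.2706] v=[-0.7787 0.3894]
Step 5: x=[4.2527 10.3739] v=[-0.8258 0.4130]

Answer: 4.2527 10.3739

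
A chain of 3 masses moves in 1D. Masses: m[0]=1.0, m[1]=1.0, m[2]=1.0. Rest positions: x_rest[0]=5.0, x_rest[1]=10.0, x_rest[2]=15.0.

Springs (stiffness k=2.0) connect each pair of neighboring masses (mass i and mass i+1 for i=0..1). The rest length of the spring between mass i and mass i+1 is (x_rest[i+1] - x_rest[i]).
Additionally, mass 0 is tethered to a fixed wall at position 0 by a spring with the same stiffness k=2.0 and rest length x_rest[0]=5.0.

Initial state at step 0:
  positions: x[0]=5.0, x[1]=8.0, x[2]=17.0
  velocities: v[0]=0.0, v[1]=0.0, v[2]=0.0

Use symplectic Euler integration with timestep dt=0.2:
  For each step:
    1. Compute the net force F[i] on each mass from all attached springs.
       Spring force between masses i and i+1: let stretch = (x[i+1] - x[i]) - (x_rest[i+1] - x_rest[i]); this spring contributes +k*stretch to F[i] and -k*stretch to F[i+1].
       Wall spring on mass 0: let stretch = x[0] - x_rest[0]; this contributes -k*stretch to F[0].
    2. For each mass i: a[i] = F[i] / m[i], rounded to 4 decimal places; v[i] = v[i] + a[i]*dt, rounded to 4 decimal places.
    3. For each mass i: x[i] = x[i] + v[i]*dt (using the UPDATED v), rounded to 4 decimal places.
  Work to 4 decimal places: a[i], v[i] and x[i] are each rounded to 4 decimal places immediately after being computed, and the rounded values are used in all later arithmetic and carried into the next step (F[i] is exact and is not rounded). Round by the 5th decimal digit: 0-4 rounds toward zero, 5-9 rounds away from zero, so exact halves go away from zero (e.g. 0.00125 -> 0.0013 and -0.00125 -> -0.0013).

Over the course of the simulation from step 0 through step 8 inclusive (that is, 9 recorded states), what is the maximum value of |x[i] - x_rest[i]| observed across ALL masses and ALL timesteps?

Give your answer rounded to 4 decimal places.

Step 0: x=[5.0000 8.0000 17.0000] v=[0.0000 0.0000 0.0000]
Step 1: x=[4.8400 8.4800 16.6800] v=[-0.8000 2.4000 -1.6000]
Step 2: x=[4.5840 9.3248 16.1040] v=[-1.2800 4.2240 -2.8800]
Step 3: x=[4.3405 10.3327 15.3857] v=[-1.2173 5.0394 -3.5917]
Step 4: x=[4.2292 11.2654 14.6631] v=[-0.5566 4.6637 -3.6129]
Step 5: x=[4.3424 11.9071 14.0687] v=[0.5662 3.2083 -2.9720]
Step 6: x=[4.7134 12.1165 13.7014] v=[1.8551 1.0471 -1.8366]
Step 7: x=[5.2996 11.8605 13.6073] v=[2.9310 -1.2802 -0.4706]
Step 8: x=[5.9867 11.2193 13.7734] v=[3.4355 -3.2058 0.8307]
Max displacement = 2.1165

Answer: 2.1165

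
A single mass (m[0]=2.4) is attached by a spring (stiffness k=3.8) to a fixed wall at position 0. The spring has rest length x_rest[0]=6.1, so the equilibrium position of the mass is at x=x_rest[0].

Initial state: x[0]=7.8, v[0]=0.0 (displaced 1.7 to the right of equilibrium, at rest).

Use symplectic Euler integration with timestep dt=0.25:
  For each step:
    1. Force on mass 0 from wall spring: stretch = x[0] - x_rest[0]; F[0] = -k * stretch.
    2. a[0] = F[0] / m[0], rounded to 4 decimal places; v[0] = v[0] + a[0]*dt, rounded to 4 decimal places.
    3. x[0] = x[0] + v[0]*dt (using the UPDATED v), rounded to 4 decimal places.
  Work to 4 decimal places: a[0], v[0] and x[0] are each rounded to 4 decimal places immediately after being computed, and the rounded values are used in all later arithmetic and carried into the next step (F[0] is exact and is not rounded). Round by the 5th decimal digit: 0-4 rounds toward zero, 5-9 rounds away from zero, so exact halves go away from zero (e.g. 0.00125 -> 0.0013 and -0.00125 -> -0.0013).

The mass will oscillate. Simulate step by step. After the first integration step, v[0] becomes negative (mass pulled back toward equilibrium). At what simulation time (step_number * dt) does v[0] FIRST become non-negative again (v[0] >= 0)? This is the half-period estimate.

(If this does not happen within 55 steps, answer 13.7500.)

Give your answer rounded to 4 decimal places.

Step 0: x=[7.8000] v=[0.0000]
Step 1: x=[7.6318] v=[-0.6729]
Step 2: x=[7.3120] v=[-1.2793]
Step 3: x=[6.8722] v=[-1.7591]
Step 4: x=[6.3560] v=[-2.0648]
Step 5: x=[5.8145] v=[-2.1661]
Step 6: x=[5.3012] v=[-2.0531]
Step 7: x=[4.8670] v=[-1.7369]
Step 8: x=[4.5548] v=[-1.2488]
Step 9: x=[4.3955] v=[-0.6372]
Step 10: x=[4.4049] v=[0.0375]
First v>=0 after going negative at step 10, time=2.5000

Answer: 2.5000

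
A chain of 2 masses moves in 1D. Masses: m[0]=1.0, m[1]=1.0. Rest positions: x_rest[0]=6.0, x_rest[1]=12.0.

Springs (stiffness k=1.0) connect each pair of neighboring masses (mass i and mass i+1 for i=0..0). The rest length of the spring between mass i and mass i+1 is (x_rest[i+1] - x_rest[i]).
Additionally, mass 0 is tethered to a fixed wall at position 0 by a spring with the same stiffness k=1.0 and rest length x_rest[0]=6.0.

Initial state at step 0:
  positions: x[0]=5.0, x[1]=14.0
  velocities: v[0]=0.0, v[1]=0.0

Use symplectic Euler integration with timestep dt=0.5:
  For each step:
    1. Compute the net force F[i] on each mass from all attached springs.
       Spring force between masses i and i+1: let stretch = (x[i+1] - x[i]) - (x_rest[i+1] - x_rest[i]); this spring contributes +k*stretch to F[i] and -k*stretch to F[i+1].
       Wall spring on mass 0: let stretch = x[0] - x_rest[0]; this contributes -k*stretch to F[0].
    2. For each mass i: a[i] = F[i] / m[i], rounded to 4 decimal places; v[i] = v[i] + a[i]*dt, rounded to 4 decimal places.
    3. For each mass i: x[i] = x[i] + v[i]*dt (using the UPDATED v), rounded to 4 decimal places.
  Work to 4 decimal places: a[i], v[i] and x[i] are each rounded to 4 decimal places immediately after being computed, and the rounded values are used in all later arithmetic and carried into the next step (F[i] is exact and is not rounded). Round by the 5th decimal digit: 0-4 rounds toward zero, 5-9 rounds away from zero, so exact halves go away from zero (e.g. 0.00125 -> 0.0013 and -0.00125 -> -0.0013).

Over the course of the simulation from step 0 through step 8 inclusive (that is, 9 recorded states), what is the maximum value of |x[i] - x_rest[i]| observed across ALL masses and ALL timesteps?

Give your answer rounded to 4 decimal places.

Answer: 2.1973

Derivation:
Step 0: x=[5.0000 14.0000] v=[0.0000 0.0000]
Step 1: x=[6.0000 13.2500] v=[2.0000 -1.5000]
Step 2: x=[7.3125 12.1875] v=[2.6250 -2.1250]
Step 3: x=[8.0157 11.4063] v=[1.4063 -1.5625]
Step 4: x=[7.5626 11.2774] v=[-0.9063 -0.2578]
Step 5: x=[6.1475 11.7198] v=[-2.8302 0.8848]
Step 6: x=[4.5886 12.2692] v=[-3.1178 1.0987]
Step 7: x=[3.8027 12.3984] v=[-1.5718 0.2584]
Step 8: x=[4.2151 11.8787] v=[0.8247 -1.0395]
Max displacement = 2.1973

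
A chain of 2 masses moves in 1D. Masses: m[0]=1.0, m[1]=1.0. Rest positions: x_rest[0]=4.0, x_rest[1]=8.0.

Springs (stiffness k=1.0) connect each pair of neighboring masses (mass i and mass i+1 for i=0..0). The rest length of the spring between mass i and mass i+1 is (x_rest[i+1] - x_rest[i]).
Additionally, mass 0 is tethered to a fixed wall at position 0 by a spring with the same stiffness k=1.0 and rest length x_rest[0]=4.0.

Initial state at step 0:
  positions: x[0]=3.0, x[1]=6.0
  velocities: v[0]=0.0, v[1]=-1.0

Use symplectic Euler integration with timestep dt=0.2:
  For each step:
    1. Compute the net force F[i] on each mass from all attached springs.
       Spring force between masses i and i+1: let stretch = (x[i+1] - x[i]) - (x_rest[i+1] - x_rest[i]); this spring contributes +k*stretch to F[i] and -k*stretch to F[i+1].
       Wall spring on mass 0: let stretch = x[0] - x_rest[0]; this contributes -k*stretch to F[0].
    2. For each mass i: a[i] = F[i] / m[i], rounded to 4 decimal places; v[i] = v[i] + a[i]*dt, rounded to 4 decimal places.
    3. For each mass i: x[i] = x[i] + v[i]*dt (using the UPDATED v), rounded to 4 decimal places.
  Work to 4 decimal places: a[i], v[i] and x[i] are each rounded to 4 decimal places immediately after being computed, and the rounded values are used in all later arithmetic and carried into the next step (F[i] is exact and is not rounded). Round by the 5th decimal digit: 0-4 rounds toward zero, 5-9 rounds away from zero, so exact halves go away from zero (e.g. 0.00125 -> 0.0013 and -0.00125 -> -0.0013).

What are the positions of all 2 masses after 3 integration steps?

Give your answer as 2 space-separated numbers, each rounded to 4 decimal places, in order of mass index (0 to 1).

Step 0: x=[3.0000 6.0000] v=[0.0000 -1.0000]
Step 1: x=[3.0000 5.8400] v=[0.0000 -0.8000]
Step 2: x=[2.9936 5.7264] v=[-0.0320 -0.5680]
Step 3: x=[2.9768 5.6635] v=[-0.0842 -0.3146]

Answer: 2.9768 5.6635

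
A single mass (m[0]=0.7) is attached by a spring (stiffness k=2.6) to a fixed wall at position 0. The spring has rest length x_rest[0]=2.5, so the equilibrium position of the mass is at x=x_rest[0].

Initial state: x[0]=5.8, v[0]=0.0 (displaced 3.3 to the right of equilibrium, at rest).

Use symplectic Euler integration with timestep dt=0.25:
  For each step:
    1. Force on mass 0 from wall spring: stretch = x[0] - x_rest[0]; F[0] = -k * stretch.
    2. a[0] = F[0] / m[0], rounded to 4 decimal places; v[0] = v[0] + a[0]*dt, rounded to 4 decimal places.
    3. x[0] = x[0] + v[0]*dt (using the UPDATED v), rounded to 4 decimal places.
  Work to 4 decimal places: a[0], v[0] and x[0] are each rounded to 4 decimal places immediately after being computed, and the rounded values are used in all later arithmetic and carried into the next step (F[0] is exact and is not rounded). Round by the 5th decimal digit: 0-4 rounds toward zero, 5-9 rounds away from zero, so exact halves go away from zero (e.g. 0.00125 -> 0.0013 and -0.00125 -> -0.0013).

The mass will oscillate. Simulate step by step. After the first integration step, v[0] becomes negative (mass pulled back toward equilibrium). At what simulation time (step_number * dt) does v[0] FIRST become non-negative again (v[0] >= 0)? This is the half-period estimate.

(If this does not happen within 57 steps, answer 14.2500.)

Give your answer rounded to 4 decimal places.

Answer: 1.7500

Derivation:
Step 0: x=[5.8000] v=[0.0000]
Step 1: x=[5.0339] v=[-3.0643]
Step 2: x=[3.6796] v=[-5.4172]
Step 3: x=[2.0515] v=[-6.5126]
Step 4: x=[0.5275] v=[-6.0961]
Step 5: x=[-0.5386] v=[-4.2645]
Step 6: x=[-0.8994] v=[-1.4430]
Step 7: x=[-0.4710] v=[1.7136]
First v>=0 after going negative at step 7, time=1.7500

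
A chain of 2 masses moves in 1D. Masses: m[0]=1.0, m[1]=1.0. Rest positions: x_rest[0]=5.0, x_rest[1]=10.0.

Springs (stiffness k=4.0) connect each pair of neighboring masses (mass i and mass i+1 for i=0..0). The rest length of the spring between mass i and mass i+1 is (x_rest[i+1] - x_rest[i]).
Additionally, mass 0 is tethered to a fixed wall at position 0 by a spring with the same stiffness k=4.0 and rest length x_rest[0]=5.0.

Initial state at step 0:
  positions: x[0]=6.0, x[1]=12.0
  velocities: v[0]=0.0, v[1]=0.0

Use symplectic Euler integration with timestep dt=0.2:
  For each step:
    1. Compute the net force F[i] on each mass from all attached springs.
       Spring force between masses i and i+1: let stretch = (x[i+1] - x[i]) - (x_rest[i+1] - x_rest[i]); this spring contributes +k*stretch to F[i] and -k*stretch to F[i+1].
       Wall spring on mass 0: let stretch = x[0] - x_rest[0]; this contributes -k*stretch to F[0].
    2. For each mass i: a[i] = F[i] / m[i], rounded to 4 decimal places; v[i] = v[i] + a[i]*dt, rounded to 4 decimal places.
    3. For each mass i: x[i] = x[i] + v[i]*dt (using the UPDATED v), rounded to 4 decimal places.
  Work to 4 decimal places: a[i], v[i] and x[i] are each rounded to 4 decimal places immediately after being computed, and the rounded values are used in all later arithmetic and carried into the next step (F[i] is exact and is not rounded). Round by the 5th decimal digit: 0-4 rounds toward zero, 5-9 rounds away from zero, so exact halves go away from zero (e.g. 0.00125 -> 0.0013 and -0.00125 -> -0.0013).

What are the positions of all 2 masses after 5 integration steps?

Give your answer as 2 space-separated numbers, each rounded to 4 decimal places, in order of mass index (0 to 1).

Step 0: x=[6.0000 12.0000] v=[0.0000 0.0000]
Step 1: x=[6.0000 11.8400] v=[0.0000 -0.8000]
Step 2: x=[5.9744 11.5456] v=[-0.1280 -1.4720]
Step 3: x=[5.8843 11.1598] v=[-0.4506 -1.9290]
Step 4: x=[5.6968 10.7299] v=[-0.9376 -2.1494]
Step 5: x=[5.4031 10.2947] v=[-1.4686 -2.1759]

Answer: 5.4031 10.2947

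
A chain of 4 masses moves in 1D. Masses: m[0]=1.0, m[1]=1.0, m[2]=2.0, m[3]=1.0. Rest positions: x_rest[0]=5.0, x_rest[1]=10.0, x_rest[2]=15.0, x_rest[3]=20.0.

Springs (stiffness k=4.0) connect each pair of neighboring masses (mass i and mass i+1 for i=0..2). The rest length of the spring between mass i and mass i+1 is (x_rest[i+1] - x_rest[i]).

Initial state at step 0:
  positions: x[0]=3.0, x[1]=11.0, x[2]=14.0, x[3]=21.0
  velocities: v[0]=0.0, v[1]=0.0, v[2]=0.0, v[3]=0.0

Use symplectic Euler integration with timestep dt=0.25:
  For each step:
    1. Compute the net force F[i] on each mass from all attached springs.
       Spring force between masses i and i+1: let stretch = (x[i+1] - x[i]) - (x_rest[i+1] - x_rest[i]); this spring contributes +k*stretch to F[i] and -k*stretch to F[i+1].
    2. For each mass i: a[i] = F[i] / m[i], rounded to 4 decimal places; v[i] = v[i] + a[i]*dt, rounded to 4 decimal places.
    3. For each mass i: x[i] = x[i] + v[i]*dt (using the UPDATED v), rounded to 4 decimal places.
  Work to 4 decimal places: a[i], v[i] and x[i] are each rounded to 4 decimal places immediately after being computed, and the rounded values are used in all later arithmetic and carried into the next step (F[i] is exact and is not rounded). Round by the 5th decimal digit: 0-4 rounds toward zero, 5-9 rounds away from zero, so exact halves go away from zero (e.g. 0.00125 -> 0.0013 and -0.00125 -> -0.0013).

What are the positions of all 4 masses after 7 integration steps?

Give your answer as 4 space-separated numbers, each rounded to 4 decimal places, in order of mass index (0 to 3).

Step 0: x=[3.0000 11.0000 14.0000 21.0000] v=[0.0000 0.0000 0.0000 0.0000]
Step 1: x=[3.7500 9.7500 14.5000 20.5000] v=[3.0000 -5.0000 2.0000 -2.0000]
Step 2: x=[4.7500 8.1875 15.1563 19.7500] v=[4.0000 -6.2500 2.6250 -3.0000]
Step 3: x=[5.3594 7.5078 15.5157 19.1016] v=[2.4375 -2.7187 1.4375 -2.5937]
Step 4: x=[5.2559 8.2930 15.3223 18.8067] v=[-0.4141 3.1408 -0.7735 -1.1796]
Step 5: x=[4.6617 10.0763 14.6858 18.8907] v=[-2.3770 7.1330 -2.5460 0.3360]
Step 6: x=[4.1711 11.6583 13.9987 19.1735] v=[-1.9624 6.3279 -2.7483 1.1311]
Step 7: x=[4.3023 11.9536 13.6659 19.4126] v=[0.5248 1.1811 -1.3311 0.9563]

Answer: 4.3023 11.9536 13.6659 19.4126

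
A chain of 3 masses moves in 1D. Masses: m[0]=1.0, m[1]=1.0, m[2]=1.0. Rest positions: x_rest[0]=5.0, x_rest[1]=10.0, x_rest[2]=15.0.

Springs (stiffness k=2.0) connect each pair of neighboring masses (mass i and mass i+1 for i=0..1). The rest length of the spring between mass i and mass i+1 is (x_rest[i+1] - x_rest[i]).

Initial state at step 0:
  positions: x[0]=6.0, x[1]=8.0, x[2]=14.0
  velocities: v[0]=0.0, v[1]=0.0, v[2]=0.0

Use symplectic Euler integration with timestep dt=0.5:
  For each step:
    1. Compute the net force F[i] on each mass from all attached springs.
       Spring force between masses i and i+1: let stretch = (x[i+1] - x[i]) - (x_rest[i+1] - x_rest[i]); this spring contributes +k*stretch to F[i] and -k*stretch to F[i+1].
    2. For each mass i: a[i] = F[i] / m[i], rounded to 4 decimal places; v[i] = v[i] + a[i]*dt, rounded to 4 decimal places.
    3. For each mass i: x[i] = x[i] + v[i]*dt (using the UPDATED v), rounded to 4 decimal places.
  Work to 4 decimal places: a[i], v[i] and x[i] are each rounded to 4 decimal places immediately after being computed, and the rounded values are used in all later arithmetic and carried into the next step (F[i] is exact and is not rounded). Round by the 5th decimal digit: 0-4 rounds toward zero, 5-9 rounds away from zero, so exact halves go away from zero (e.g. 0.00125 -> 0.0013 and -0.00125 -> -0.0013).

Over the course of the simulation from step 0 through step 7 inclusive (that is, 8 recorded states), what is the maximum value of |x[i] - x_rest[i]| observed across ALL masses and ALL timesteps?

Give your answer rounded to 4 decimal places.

Step 0: x=[6.0000 8.0000 14.0000] v=[0.0000 0.0000 0.0000]
Step 1: x=[4.5000 10.0000 13.5000] v=[-3.0000 4.0000 -1.0000]
Step 2: x=[3.2500 11.0000 13.7500] v=[-2.5000 2.0000 0.5000]
Step 3: x=[3.3750 9.5000 15.1250] v=[0.2500 -3.0000 2.7500]
Step 4: x=[4.0625 7.7500 16.1875] v=[1.3750 -3.5000 2.1250]
Step 5: x=[4.0938 8.3750 15.5313] v=[0.0625 1.2500 -1.3125]
Step 6: x=[3.7657 10.4376 13.7969] v=[-0.6563 4.1251 -3.4688]
Step 7: x=[4.2735 10.8439 12.8829] v=[1.0156 0.8125 -1.8281]
Max displacement = 2.2500

Answer: 2.2500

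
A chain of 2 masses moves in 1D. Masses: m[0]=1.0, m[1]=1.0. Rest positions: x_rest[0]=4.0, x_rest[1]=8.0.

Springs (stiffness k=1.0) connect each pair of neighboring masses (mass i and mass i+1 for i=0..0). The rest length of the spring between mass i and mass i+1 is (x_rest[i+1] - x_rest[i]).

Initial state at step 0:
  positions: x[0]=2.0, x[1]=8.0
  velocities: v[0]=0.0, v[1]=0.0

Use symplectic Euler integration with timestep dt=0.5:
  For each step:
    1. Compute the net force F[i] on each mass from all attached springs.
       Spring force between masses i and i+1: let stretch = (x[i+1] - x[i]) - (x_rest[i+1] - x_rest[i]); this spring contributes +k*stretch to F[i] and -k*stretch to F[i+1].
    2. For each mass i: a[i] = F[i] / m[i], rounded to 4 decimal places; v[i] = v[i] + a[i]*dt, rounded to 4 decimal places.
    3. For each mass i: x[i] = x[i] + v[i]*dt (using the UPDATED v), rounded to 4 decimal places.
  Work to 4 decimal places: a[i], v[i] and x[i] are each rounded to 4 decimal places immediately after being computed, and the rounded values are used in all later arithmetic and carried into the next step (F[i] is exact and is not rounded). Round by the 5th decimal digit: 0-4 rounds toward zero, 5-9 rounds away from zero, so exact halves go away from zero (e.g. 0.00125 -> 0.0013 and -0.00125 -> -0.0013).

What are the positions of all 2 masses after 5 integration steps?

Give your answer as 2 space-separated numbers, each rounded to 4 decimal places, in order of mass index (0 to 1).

Step 0: x=[2.0000 8.0000] v=[0.0000 0.0000]
Step 1: x=[2.5000 7.5000] v=[1.0000 -1.0000]
Step 2: x=[3.2500 6.7500] v=[1.5000 -1.5000]
Step 3: x=[3.8750 6.1250] v=[1.2500 -1.2500]
Step 4: x=[4.0625 5.9375] v=[0.3750 -0.3750]
Step 5: x=[3.7188 6.2813] v=[-0.6875 0.6875]

Answer: 3.7188 6.2813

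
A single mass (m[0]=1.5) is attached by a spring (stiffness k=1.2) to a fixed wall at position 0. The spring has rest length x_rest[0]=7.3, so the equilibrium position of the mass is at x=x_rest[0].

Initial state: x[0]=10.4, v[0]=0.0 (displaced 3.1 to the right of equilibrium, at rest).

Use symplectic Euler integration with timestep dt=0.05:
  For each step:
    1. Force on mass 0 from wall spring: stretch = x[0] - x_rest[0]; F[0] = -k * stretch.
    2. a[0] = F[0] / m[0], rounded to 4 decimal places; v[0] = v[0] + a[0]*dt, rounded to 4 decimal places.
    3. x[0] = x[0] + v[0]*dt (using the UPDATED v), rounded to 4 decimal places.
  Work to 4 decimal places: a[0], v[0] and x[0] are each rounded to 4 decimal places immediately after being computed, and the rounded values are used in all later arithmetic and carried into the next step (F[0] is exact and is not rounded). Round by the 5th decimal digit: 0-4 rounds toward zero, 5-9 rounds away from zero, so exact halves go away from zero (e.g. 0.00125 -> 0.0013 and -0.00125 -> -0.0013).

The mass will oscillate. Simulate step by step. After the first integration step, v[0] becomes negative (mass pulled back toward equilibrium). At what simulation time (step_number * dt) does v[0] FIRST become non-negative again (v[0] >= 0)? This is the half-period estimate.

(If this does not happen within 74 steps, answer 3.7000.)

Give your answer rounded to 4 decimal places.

Answer: 3.5500

Derivation:
Step 0: x=[10.4000] v=[0.0000]
Step 1: x=[10.3938] v=[-0.1240]
Step 2: x=[10.3814] v=[-0.2478]
Step 3: x=[10.3628] v=[-0.3711]
Step 4: x=[10.3381] v=[-0.4936]
Step 5: x=[10.3073] v=[-0.6151]
Step 6: x=[10.2705] v=[-0.7354]
Step 7: x=[10.2278] v=[-0.8542]
Step 8: x=[10.1792] v=[-0.9713]
Step 9: x=[10.1249] v=[-1.0865]
Step 10: x=[10.0649] v=[-1.1995]
Step 11: x=[9.9994] v=[-1.3101]
Step 12: x=[9.9285] v=[-1.4181]
Step 13: x=[9.8523] v=[-1.5232]
Step 14: x=[9.7710] v=[-1.6253]
Step 15: x=[9.6848] v=[-1.7241]
Step 16: x=[9.5938] v=[-1.8195]
Step 17: x=[9.4982] v=[-1.9113]
Step 18: x=[9.3982] v=[-1.9992]
Step 19: x=[9.2940] v=[-2.0831]
Step 20: x=[9.1859] v=[-2.1629]
Step 21: x=[9.0740] v=[-2.2383]
Step 22: x=[8.9585] v=[-2.3093]
Step 23: x=[8.8397] v=[-2.3756]
Step 24: x=[8.7178] v=[-2.4372]
Step 25: x=[8.5931] v=[-2.4939]
Step 26: x=[8.4658] v=[-2.5456]
Step 27: x=[8.3362] v=[-2.5922]
Step 28: x=[8.2045] v=[-2.6337]
Step 29: x=[8.0710] v=[-2.6699]
Step 30: x=[7.9360] v=[-2.7007]
Step 31: x=[7.7997] v=[-2.7261]
Step 32: x=[7.6624] v=[-2.7461]
Step 33: x=[7.5244] v=[-2.7606]
Step 34: x=[7.3859] v=[-2.7696]
Step 35: x=[7.2473] v=[-2.7730]
Step 36: x=[7.1088] v=[-2.7709]
Step 37: x=[6.9706] v=[-2.7633]
Step 38: x=[6.8331] v=[-2.7501]
Step 39: x=[6.6965] v=[-2.7314]
Step 40: x=[6.5611] v=[-2.7073]
Step 41: x=[6.4272] v=[-2.6777]
Step 42: x=[6.2951] v=[-2.6428]
Step 43: x=[6.1650] v=[-2.6026]
Step 44: x=[6.0371] v=[-2.5572]
Step 45: x=[5.9118] v=[-2.5067]
Step 46: x=[5.7892] v=[-2.4512]
Step 47: x=[5.6697] v=[-2.3908]
Step 48: x=[5.5534] v=[-2.3256]
Step 49: x=[5.4406] v=[-2.2557]
Step 50: x=[5.3315] v=[-2.1813]
Step 51: x=[5.2264] v=[-2.1026]
Step 52: x=[5.1254] v=[-2.0197]
Step 53: x=[5.0288] v=[-1.9327]
Step 54: x=[4.9367] v=[-1.8419]
Step 55: x=[4.8493] v=[-1.7474]
Step 56: x=[4.7668] v=[-1.6494]
Step 57: x=[4.6894] v=[-1.5481]
Step 58: x=[4.6172] v=[-1.4437]
Step 59: x=[4.5504] v=[-1.3364]
Step 60: x=[4.4891] v=[-1.2264]
Step 61: x=[4.4334] v=[-1.1140]
Step 62: x=[4.3834] v=[-0.9993]
Step 63: x=[4.3393] v=[-0.8826]
Step 64: x=[4.3011] v=[-0.7642]
Step 65: x=[4.2689] v=[-0.6442]
Step 66: x=[4.2428] v=[-0.5230]
Step 67: x=[4.2228] v=[-0.4007]
Step 68: x=[4.2089] v=[-0.2776]
Step 69: x=[4.2012] v=[-0.1540]
Step 70: x=[4.1997] v=[-0.0301]
Step 71: x=[4.2044] v=[0.0939]
First v>=0 after going negative at step 71, time=3.5500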